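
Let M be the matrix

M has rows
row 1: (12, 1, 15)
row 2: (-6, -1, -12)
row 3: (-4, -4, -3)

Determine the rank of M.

3

Row reduce to echelon form.
R2 ← R2 + (1/2)·R1: [0, -1/2, -9/2]
R3 ← R3 + (1/3)·R1: [0, -11/3, 2]
R3 ← R3 − (22/3)·R2: [0, 0, 35]
Echelon form has 3 nonzero rows, so rank(M) = 3.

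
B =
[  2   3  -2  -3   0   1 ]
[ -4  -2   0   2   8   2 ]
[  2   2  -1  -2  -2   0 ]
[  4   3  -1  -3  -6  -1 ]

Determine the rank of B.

Row reduce to echelon form.
R2 ← R2 + (2)·R1: [0, 4, -4, -4, 8, 4]
R3 ← R3 − R1: [0, -1, 1, 1, -2, -1]
R4 ← R4 − (2)·R1: [0, -3, 3, 3, -6, -3]
R3 ← R3 + (1/4)·R2: [0, 0, 0, 0, 0, 0]
R4 ← R4 + (3/4)·R2: [0, 0, 0, 0, 0, 0]
Echelon form has 2 nonzero rows, so rank(B) = 2.

2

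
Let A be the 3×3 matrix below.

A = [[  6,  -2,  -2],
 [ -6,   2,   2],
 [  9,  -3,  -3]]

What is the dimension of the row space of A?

Row reduce to echelon form.
R2 ← R2 + R1: [0, 0, 0]
R3 ← R3 − (3/2)·R1: [0, 0, 0]
Echelon form has 1 nonzero row, so rank(A) = 1.
The row space has dimension equal to the rank: 1.

1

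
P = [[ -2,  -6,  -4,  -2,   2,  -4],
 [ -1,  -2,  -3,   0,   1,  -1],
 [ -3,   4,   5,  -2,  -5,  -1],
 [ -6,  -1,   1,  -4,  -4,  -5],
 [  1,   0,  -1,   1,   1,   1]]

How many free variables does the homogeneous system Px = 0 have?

Row reduce to echelon form.
R2 ← R2 − (1/2)·R1: [0, 1, -1, 1, 0, 1]
R3 ← R3 − (3/2)·R1: [0, 13, 11, 1, -8, 5]
R4 ← R4 − (3)·R1: [0, 17, 13, 2, -10, 7]
R5 ← R5 + (1/2)·R1: [0, -3, -3, 0, 2, -1]
R3 ← R3 − (13)·R2: [0, 0, 24, -12, -8, -8]
R4 ← R4 − (17)·R2: [0, 0, 30, -15, -10, -10]
R5 ← R5 + (3)·R2: [0, 0, -6, 3, 2, 2]
R4 ← R4 − (5/4)·R3: [0, 0, 0, 0, 0, 0]
R5 ← R5 + (1/4)·R3: [0, 0, 0, 0, 0, 0]
3 nonzero rows, so rank(P) = 3.
P has 6 columns; by rank–nullity, nullity = 6 − 3 = 3.

3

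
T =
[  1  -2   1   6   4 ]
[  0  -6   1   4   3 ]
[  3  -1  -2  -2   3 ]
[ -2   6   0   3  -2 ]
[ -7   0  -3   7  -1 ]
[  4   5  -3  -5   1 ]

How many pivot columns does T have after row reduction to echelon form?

Row reduce to echelon form.
R3 ← R3 − (3)·R1: [0, 5, -5, -20, -9]
R4 ← R4 + (2)·R1: [0, 2, 2, 15, 6]
R5 ← R5 + (7)·R1: [0, -14, 4, 49, 27]
R6 ← R6 − (4)·R1: [0, 13, -7, -29, -15]
R3 ← R3 + (5/6)·R2: [0, 0, -25/6, -50/3, -13/2]
R4 ← R4 + (1/3)·R2: [0, 0, 7/3, 49/3, 7]
R5 ← R5 − (7/3)·R2: [0, 0, 5/3, 119/3, 20]
R6 ← R6 + (13/6)·R2: [0, 0, -29/6, -61/3, -17/2]
R4 ← R4 + (14/25)·R3: [0, 0, 0, 7, 84/25]
R5 ← R5 + (2/5)·R3: [0, 0, 0, 33, 87/5]
R6 ← R6 − (29/25)·R3: [0, 0, 0, -1, -24/25]
R5 ← R5 − (33/7)·R4: [0, 0, 0, 0, 39/25]
R6 ← R6 + (1/7)·R4: [0, 0, 0, 0, -12/25]
R6 ← R6 + (4/13)·R5: [0, 0, 0, 0, 0]
Echelon form has 5 nonzero rows, so rank(T) = 5.
Each nonzero row contributes one pivot column: 5 pivot columns.

5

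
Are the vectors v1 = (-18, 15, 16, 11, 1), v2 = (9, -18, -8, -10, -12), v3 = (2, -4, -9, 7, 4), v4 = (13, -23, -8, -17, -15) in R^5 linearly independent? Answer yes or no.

Form the matrix with these vectors as rows and row reduce.
R2 ← R2 + (1/2)·R1: [0, -21/2, 0, -9/2, -23/2]
R3 ← R3 + (1/9)·R1: [0, -7/3, -65/9, 74/9, 37/9]
R4 ← R4 + (13/18)·R1: [0, -73/6, 32/9, -163/18, -257/18]
R3 ← R3 − (2/9)·R2: [0, 0, -65/9, 83/9, 20/3]
R4 ← R4 − (73/63)·R2: [0, 0, 32/9, -242/63, -20/21]
R4 ← R4 + (32/65)·R3: [0, 0, 0, 318/455, 212/91]
4 nonzero rows, so the 4 vectors span a space of dimension 4.
Since 4 = 4, the vectors are linearly independent.

yes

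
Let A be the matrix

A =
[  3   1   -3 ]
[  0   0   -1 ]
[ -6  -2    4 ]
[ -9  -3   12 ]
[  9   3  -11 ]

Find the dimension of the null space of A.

1

Row reduce to echelon form.
R3 ← R3 + (2)·R1: [0, 0, -2]
R4 ← R4 + (3)·R1: [0, 0, 3]
R5 ← R5 − (3)·R1: [0, 0, -2]
R3 ← R3 − (2)·R2: [0, 0, 0]
R4 ← R4 + (3)·R2: [0, 0, 0]
R5 ← R5 − (2)·R2: [0, 0, 0]
2 nonzero rows, so rank(A) = 2.
A has 3 columns; by rank–nullity, nullity = 3 − 2 = 1.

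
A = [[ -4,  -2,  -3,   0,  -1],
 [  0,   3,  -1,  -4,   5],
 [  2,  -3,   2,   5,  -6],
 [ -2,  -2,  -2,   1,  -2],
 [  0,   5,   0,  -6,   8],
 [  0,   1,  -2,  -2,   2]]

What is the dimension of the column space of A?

Row reduce to echelon form.
R3 ← R3 + (1/2)·R1: [0, -4, 1/2, 5, -13/2]
R4 ← R4 − (1/2)·R1: [0, -1, -1/2, 1, -3/2]
R3 ← R3 + (4/3)·R2: [0, 0, -5/6, -1/3, 1/6]
R4 ← R4 + (1/3)·R2: [0, 0, -5/6, -1/3, 1/6]
R5 ← R5 − (5/3)·R2: [0, 0, 5/3, 2/3, -1/3]
R6 ← R6 − (1/3)·R2: [0, 0, -5/3, -2/3, 1/3]
R4 ← R4 − R3: [0, 0, 0, 0, 0]
R5 ← R5 + (2)·R3: [0, 0, 0, 0, 0]
R6 ← R6 − (2)·R3: [0, 0, 0, 0, 0]
Echelon form has 3 nonzero rows, so rank(A) = 3.
The column space has dimension equal to the rank: 3.

3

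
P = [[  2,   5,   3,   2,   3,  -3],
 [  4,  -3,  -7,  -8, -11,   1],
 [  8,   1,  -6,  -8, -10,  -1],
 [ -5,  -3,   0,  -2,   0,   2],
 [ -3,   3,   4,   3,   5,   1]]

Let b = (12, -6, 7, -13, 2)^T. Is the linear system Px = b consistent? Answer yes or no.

Row reduce the augmented matrix [P | b].
R2 ← R2 − (2)·R1: [0, -13, -13, -12, -17, 7, -30]
R3 ← R3 − (4)·R1: [0, -19, -18, -16, -22, 11, -41]
R4 ← R4 + (5/2)·R1: [0, 19/2, 15/2, 3, 15/2, -11/2, 17]
R5 ← R5 + (3/2)·R1: [0, 21/2, 17/2, 6, 19/2, -7/2, 20]
R3 ← R3 − (19/13)·R2: [0, 0, 1, 20/13, 37/13, 10/13, 37/13]
R4 ← R4 + (19/26)·R2: [0, 0, -2, -75/13, -64/13, -5/13, -64/13]
R5 ← R5 + (21/26)·R2: [0, 0, -2, -48/13, -55/13, 28/13, -55/13]
R4 ← R4 + (2)·R3: [0, 0, 0, -35/13, 10/13, 15/13, 10/13]
R5 ← R5 + (2)·R3: [0, 0, 0, -8/13, 19/13, 48/13, 19/13]
R5 ← R5 − (8/35)·R4: [0, 0, 0, 0, 9/7, 24/7, 9/7]
The echelon form has 5 nonzero rows, and every pivot lies in the first 6 columns, so rank(P) = rank([P|b]) = 5.
The system is consistent.

yes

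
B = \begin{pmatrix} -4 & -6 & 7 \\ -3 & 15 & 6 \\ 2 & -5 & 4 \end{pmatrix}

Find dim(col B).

3

Row reduce to echelon form.
R2 ← R2 − (3/4)·R1: [0, 39/2, 3/4]
R3 ← R3 + (1/2)·R1: [0, -8, 15/2]
R3 ← R3 + (16/39)·R2: [0, 0, 203/26]
Echelon form has 3 nonzero rows, so rank(B) = 3.
The column space has dimension equal to the rank: 3.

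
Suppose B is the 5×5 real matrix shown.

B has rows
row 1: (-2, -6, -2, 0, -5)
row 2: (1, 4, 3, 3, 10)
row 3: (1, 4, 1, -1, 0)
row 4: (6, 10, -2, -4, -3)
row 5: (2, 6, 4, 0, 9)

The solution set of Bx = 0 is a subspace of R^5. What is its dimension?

0

Row reduce to echelon form.
R2 ← R2 + (1/2)·R1: [0, 1, 2, 3, 15/2]
R3 ← R3 + (1/2)·R1: [0, 1, 0, -1, -5/2]
R4 ← R4 + (3)·R1: [0, -8, -8, -4, -18]
R5 ← R5 + R1: [0, 0, 2, 0, 4]
R3 ← R3 − R2: [0, 0, -2, -4, -10]
R4 ← R4 + (8)·R2: [0, 0, 8, 20, 42]
R4 ← R4 + (4)·R3: [0, 0, 0, 4, 2]
R5 ← R5 + R3: [0, 0, 0, -4, -6]
R5 ← R5 + R4: [0, 0, 0, 0, -4]
5 nonzero rows, so rank(B) = 5.
B has 5 columns; by rank–nullity, nullity = 5 − 5 = 0.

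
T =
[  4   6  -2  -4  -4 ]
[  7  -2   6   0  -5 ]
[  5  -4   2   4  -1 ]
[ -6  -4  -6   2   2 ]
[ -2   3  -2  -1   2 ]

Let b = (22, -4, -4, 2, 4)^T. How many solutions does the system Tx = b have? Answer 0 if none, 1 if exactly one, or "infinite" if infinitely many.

Row reduce the augmented matrix [T | b].
R2 ← R2 − (7/4)·R1: [0, -25/2, 19/2, 7, 2, -85/2]
R3 ← R3 − (5/4)·R1: [0, -23/2, 9/2, 9, 4, -63/2]
R4 ← R4 + (3/2)·R1: [0, 5, -9, -4, -4, 35]
R5 ← R5 + (1/2)·R1: [0, 6, -3, -3, 0, 15]
R3 ← R3 − (23/25)·R2: [0, 0, -106/25, 64/25, 54/25, 38/5]
R4 ← R4 + (2/5)·R2: [0, 0, -26/5, -6/5, -16/5, 18]
R5 ← R5 + (12/25)·R2: [0, 0, 39/25, 9/25, 24/25, -27/5]
R4 ← R4 − (65/53)·R3: [0, 0, 0, -230/53, -310/53, 460/53]
R5 ← R5 + (39/106)·R3: [0, 0, 0, 69/53, 93/53, -138/53]
R5 ← R5 + (3/10)·R4: [0, 0, 0, 0, 0, 0]
The echelon form has 4 nonzero rows, and every pivot lies in the first 5 columns, so rank(T) = rank([T|b]) = 4.
The system is consistent.
rank = 4 < 5 unknowns, so there are infinitely many solutions.

infinite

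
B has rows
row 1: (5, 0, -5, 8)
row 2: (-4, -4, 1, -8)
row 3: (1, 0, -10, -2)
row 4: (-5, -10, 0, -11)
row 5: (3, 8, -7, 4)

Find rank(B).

Row reduce to echelon form.
R2 ← R2 + (4/5)·R1: [0, -4, -3, -8/5]
R3 ← R3 − (1/5)·R1: [0, 0, -9, -18/5]
R4 ← R4 + R1: [0, -10, -5, -3]
R5 ← R5 − (3/5)·R1: [0, 8, -4, -4/5]
R4 ← R4 − (5/2)·R2: [0, 0, 5/2, 1]
R5 ← R5 + (2)·R2: [0, 0, -10, -4]
R4 ← R4 + (5/18)·R3: [0, 0, 0, 0]
R5 ← R5 − (10/9)·R3: [0, 0, 0, 0]
Echelon form has 3 nonzero rows, so rank(B) = 3.

3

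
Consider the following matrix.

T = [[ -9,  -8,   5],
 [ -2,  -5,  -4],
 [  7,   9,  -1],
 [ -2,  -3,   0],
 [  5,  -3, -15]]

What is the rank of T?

Row reduce to echelon form.
R2 ← R2 − (2/9)·R1: [0, -29/9, -46/9]
R3 ← R3 + (7/9)·R1: [0, 25/9, 26/9]
R4 ← R4 − (2/9)·R1: [0, -11/9, -10/9]
R5 ← R5 + (5/9)·R1: [0, -67/9, -110/9]
R3 ← R3 + (25/29)·R2: [0, 0, -44/29]
R4 ← R4 − (11/29)·R2: [0, 0, 24/29]
R5 ← R5 − (67/29)·R2: [0, 0, -12/29]
R4 ← R4 + (6/11)·R3: [0, 0, 0]
R5 ← R5 − (3/11)·R3: [0, 0, 0]
Echelon form has 3 nonzero rows, so rank(T) = 3.

3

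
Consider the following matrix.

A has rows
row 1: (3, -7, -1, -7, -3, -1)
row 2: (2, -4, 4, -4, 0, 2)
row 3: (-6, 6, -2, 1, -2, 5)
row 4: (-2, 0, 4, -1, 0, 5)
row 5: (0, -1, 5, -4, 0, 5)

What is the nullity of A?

Row reduce to echelon form.
R2 ← R2 − (2/3)·R1: [0, 2/3, 14/3, 2/3, 2, 8/3]
R3 ← R3 + (2)·R1: [0, -8, -4, -13, -8, 3]
R4 ← R4 + (2/3)·R1: [0, -14/3, 10/3, -17/3, -2, 13/3]
R3 ← R3 + (12)·R2: [0, 0, 52, -5, 16, 35]
R4 ← R4 + (7)·R2: [0, 0, 36, -1, 12, 23]
R5 ← R5 + (3/2)·R2: [0, 0, 12, -3, 3, 9]
R4 ← R4 − (9/13)·R3: [0, 0, 0, 32/13, 12/13, -16/13]
R5 ← R5 − (3/13)·R3: [0, 0, 0, -24/13, -9/13, 12/13]
R5 ← R5 + (3/4)·R4: [0, 0, 0, 0, 0, 0]
4 nonzero rows, so rank(A) = 4.
A has 6 columns; by rank–nullity, nullity = 6 − 4 = 2.

2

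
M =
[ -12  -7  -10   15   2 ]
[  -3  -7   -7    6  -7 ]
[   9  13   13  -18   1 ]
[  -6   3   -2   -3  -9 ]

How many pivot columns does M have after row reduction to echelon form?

3

Row reduce to echelon form.
R2 ← R2 − (1/4)·R1: [0, -21/4, -9/2, 9/4, -15/2]
R3 ← R3 + (3/4)·R1: [0, 31/4, 11/2, -27/4, 5/2]
R4 ← R4 − (1/2)·R1: [0, 13/2, 3, -21/2, -10]
R3 ← R3 + (31/21)·R2: [0, 0, -8/7, -24/7, -60/7]
R4 ← R4 + (26/21)·R2: [0, 0, -18/7, -54/7, -135/7]
R4 ← R4 − (9/4)·R3: [0, 0, 0, 0, 0]
Echelon form has 3 nonzero rows, so rank(M) = 3.
Each nonzero row contributes one pivot column: 3 pivot columns.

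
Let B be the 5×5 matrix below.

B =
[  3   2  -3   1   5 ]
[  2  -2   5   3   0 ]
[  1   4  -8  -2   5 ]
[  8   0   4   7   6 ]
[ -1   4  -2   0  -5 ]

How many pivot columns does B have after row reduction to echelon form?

Row reduce to echelon form.
R2 ← R2 − (2/3)·R1: [0, -10/3, 7, 7/3, -10/3]
R3 ← R3 − (1/3)·R1: [0, 10/3, -7, -7/3, 10/3]
R4 ← R4 − (8/3)·R1: [0, -16/3, 12, 13/3, -22/3]
R5 ← R5 + (1/3)·R1: [0, 14/3, -3, 1/3, -10/3]
R3 ← R3 + R2: [0, 0, 0, 0, 0]
R4 ← R4 − (8/5)·R2: [0, 0, 4/5, 3/5, -2]
R5 ← R5 + (7/5)·R2: [0, 0, 34/5, 18/5, -8]
Swap R3 ↔ R4
R5 ← R5 − (17/2)·R3: [0, 0, 0, -3/2, 9]
Swap R4 ↔ R5
Echelon form has 4 nonzero rows, so rank(B) = 4.
Each nonzero row contributes one pivot column: 4 pivot columns.

4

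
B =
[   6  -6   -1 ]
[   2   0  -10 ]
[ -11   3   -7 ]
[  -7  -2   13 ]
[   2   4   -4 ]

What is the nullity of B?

0

Row reduce to echelon form.
R2 ← R2 − (1/3)·R1: [0, 2, -29/3]
R3 ← R3 + (11/6)·R1: [0, -8, -53/6]
R4 ← R4 + (7/6)·R1: [0, -9, 71/6]
R5 ← R5 − (1/3)·R1: [0, 6, -11/3]
R3 ← R3 + (4)·R2: [0, 0, -95/2]
R4 ← R4 + (9/2)·R2: [0, 0, -95/3]
R5 ← R5 − (3)·R2: [0, 0, 76/3]
R4 ← R4 − (2/3)·R3: [0, 0, 0]
R5 ← R5 + (8/15)·R3: [0, 0, 0]
3 nonzero rows, so rank(B) = 3.
B has 3 columns; by rank–nullity, nullity = 3 − 3 = 0.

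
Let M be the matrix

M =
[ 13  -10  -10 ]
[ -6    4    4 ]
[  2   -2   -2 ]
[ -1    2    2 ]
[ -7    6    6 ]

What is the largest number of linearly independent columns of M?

Row reduce to echelon form.
R2 ← R2 + (6/13)·R1: [0, -8/13, -8/13]
R3 ← R3 − (2/13)·R1: [0, -6/13, -6/13]
R4 ← R4 + (1/13)·R1: [0, 16/13, 16/13]
R5 ← R5 + (7/13)·R1: [0, 8/13, 8/13]
R3 ← R3 − (3/4)·R2: [0, 0, 0]
R4 ← R4 + (2)·R2: [0, 0, 0]
R5 ← R5 + R2: [0, 0, 0]
Echelon form has 2 nonzero rows, so rank(M) = 2.
The rank gives the maximum number of linearly independent columns: 2.

2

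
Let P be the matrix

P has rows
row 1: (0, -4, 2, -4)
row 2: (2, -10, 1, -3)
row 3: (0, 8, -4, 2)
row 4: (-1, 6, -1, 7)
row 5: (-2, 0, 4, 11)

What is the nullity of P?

Row reduce to echelon form.
Swap R1 ↔ R2
R4 ← R4 + (1/2)·R1: [0, 1, -1/2, 11/2]
R5 ← R5 + R1: [0, -10, 5, 8]
R3 ← R3 + (2)·R2: [0, 0, 0, -6]
R4 ← R4 + (1/4)·R2: [0, 0, 0, 9/2]
R5 ← R5 − (5/2)·R2: [0, 0, 0, 18]
R4 ← R4 + (3/4)·R3: [0, 0, 0, 0]
R5 ← R5 + (3)·R3: [0, 0, 0, 0]
3 nonzero rows, so rank(P) = 3.
P has 4 columns; by rank–nullity, nullity = 4 − 3 = 1.

1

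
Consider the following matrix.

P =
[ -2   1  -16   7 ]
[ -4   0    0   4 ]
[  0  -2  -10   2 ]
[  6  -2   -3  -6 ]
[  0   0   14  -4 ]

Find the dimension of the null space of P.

Row reduce to echelon form.
R2 ← R2 − (2)·R1: [0, -2, 32, -10]
R4 ← R4 + (3)·R1: [0, 1, -51, 15]
R3 ← R3 − R2: [0, 0, -42, 12]
R4 ← R4 + (1/2)·R2: [0, 0, -35, 10]
R4 ← R4 − (5/6)·R3: [0, 0, 0, 0]
R5 ← R5 + (1/3)·R3: [0, 0, 0, 0]
3 nonzero rows, so rank(P) = 3.
P has 4 columns; by rank–nullity, nullity = 4 − 3 = 1.

1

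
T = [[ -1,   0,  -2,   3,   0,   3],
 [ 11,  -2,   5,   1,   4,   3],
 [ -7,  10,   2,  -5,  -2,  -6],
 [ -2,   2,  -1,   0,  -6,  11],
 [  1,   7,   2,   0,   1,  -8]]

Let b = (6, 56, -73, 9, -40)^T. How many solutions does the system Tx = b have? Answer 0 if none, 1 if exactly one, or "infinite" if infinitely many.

infinite

Row reduce the augmented matrix [T | b].
R2 ← R2 + (11)·R1: [0, -2, -17, 34, 4, 36, 122]
R3 ← R3 − (7)·R1: [0, 10, 16, -26, -2, -27, -115]
R4 ← R4 − (2)·R1: [0, 2, 3, -6, -6, 5, -3]
R5 ← R5 + R1: [0, 7, 0, 3, 1, -5, -34]
R3 ← R3 + (5)·R2: [0, 0, -69, 144, 18, 153, 495]
R4 ← R4 + R2: [0, 0, -14, 28, -2, 41, 119]
R5 ← R5 + (7/2)·R2: [0, 0, -119/2, 122, 15, 121, 393]
R4 ← R4 − (14/69)·R3: [0, 0, 0, -28/23, -130/23, 229/23, 427/23]
R5 ← R5 − (119/138)·R3: [0, 0, 0, -50/23, -12/23, -503/46, -1557/46]
R5 ← R5 − (25/14)·R4: [0, 0, 0, 0, 67/7, -201/7, -67]
The echelon form has 5 nonzero rows, and every pivot lies in the first 6 columns, so rank(T) = rank([T|b]) = 5.
The system is consistent.
rank = 5 < 6 unknowns, so there are infinitely many solutions.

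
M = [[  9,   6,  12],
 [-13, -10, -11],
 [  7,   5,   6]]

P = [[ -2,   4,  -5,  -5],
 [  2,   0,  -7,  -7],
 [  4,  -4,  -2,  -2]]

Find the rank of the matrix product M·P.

2

First compute MP:
[[ 42, -12, -111, -111],
 [-38,  -8, 157, 157],
 [ 20,   4, -82, -82]]
Now row reduce the product.
R2 ← R2 + (19/21)·R1: [0, -132/7, 396/7, 396/7]
R3 ← R3 − (10/21)·R1: [0, 68/7, -204/7, -204/7]
R3 ← R3 + (17/33)·R2: [0, 0, 0, 0]
2 nonzero rows, so rank(MP) = 2.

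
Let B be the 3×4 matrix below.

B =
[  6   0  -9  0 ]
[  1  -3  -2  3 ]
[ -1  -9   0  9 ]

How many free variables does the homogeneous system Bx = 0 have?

2

Row reduce to echelon form.
R2 ← R2 − (1/6)·R1: [0, -3, -1/2, 3]
R3 ← R3 + (1/6)·R1: [0, -9, -3/2, 9]
R3 ← R3 − (3)·R2: [0, 0, 0, 0]
2 nonzero rows, so rank(B) = 2.
B has 4 columns; by rank–nullity, nullity = 4 − 2 = 2.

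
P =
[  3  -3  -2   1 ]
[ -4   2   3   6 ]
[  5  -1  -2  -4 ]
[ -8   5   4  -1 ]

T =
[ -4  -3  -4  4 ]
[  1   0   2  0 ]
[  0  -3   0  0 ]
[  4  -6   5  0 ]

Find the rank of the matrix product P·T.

4

First compute PT:
[[-11,  -9, -13,  12],
 [ 42, -33,  50, -16],
 [-37,  15, -42,  20],
 [ 33,  18,  37, -32]]
Now row reduce the product.
R2 ← R2 + (42/11)·R1: [0, -741/11, 4/11, 328/11]
R3 ← R3 − (37/11)·R1: [0, 498/11, 19/11, -224/11]
R4 ← R4 + (3)·R1: [0, -9, -2, 4]
R3 ← R3 + (166/247)·R2: [0, 0, 487/247, -80/247]
R4 ← R4 − (33/247)·R2: [0, 0, -506/247, 4/247]
R4 ← R4 + (506/487)·R3: [0, 0, 0, -156/487]
4 nonzero rows, so rank(PT) = 4.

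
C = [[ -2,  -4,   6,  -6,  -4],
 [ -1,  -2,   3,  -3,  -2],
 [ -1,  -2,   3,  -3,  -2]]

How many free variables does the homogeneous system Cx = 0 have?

Row reduce to echelon form.
R2 ← R2 − (1/2)·R1: [0, 0, 0, 0, 0]
R3 ← R3 − (1/2)·R1: [0, 0, 0, 0, 0]
1 nonzero row, so rank(C) = 1.
C has 5 columns; by rank–nullity, nullity = 5 − 1 = 4.

4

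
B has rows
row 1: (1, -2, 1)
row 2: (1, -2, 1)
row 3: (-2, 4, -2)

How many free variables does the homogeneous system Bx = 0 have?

2

Row reduce to echelon form.
R2 ← R2 − R1: [0, 0, 0]
R3 ← R3 + (2)·R1: [0, 0, 0]
1 nonzero row, so rank(B) = 1.
B has 3 columns; by rank–nullity, nullity = 3 − 1 = 2.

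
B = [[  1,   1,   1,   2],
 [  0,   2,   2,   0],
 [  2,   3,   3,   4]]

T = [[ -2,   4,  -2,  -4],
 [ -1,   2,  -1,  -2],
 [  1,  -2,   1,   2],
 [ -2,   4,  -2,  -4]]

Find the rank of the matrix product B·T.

First compute BT:
[[ -6,  12,  -6, -12],
 [  0,   0,   0,   0],
 [-12,  24, -12, -24]]
Now row reduce the product.
R3 ← R3 − (2)·R1: [0, 0, 0, 0]
1 nonzero row, so rank(BT) = 1.

1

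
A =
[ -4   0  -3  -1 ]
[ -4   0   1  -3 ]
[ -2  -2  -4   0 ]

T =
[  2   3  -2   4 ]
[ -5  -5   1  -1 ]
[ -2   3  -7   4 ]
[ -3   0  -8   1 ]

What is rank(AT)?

First compute AT:
[[  1, -21,  37, -29],
 [ -1,  -9,  25, -15],
 [ 14,  -8,  30, -22]]
Now row reduce the product.
R2 ← R2 + R1: [0, -30, 62, -44]
R3 ← R3 − (14)·R1: [0, 286, -488, 384]
R3 ← R3 + (143/15)·R2: [0, 0, 1546/15, -532/15]
3 nonzero rows, so rank(AT) = 3.

3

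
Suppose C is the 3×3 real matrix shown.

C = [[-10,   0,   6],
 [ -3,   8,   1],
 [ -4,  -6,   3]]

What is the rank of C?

Row reduce to echelon form.
R2 ← R2 − (3/10)·R1: [0, 8, -4/5]
R3 ← R3 − (2/5)·R1: [0, -6, 3/5]
R3 ← R3 + (3/4)·R2: [0, 0, 0]
Echelon form has 2 nonzero rows, so rank(C) = 2.

2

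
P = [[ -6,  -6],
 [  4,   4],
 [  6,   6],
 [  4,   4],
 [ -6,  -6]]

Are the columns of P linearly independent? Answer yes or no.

Row reduce P to echelon form.
R2 ← R2 + (2/3)·R1: [0, 0]
R3 ← R3 + R1: [0, 0]
R4 ← R4 + (2/3)·R1: [0, 0]
R5 ← R5 − R1: [0, 0]
1 pivot among 2 columns.
Only 1 < 2 pivot columns, so the columns are linearly dependent.

no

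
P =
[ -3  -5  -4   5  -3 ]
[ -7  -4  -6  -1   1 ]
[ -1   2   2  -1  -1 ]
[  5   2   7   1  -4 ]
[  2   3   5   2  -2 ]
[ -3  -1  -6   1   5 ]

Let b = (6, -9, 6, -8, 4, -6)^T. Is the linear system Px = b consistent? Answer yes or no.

no

Row reduce the augmented matrix [P | b].
R2 ← R2 − (7/3)·R1: [0, 23/3, 10/3, -38/3, 8, -23]
R3 ← R3 − (1/3)·R1: [0, 11/3, 10/3, -8/3, 0, 4]
R4 ← R4 + (5/3)·R1: [0, -19/3, 1/3, 28/3, -9, 2]
R5 ← R5 + (2/3)·R1: [0, -1/3, 7/3, 16/3, -4, 8]
R6 ← R6 − R1: [0, 4, -2, -4, 8, -12]
R3 ← R3 − (11/23)·R2: [0, 0, 40/23, 78/23, -88/23, 15]
R4 ← R4 + (19/23)·R2: [0, 0, 71/23, -26/23, -55/23, -17]
R5 ← R5 + (1/23)·R2: [0, 0, 57/23, 110/23, -84/23, 7]
R6 ← R6 − (12/23)·R2: [0, 0, -86/23, 60/23, 88/23, 0]
R4 ← R4 − (71/40)·R3: [0, 0, 0, -143/20, 22/5, -349/8]
R5 ← R5 − (57/40)·R3: [0, 0, 0, -1/20, 9/5, -115/8]
R6 ← R6 + (43/20)·R3: [0, 0, 0, 99/10, -22/5, 129/4]
R5 ← R5 − (1/143)·R4: [0, 0, 0, 0, 23/13, -2012/143]
R6 ← R6 + (18/13)·R4: [0, 0, 0, 0, 22/13, -366/13]
R6 ← R6 − (22/23)·R5: [0, 0, 0, 0, 0, -338/23]
The echelon form has 6 nonzero rows; the last pivot sits in the augmented column, so rank(P) = 5 but rank([P|b]) = 6.
Since the ranks differ, the system is inconsistent.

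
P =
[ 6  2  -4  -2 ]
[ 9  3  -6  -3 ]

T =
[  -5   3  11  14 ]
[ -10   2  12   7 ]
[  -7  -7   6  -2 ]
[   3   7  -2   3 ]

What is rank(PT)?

1

First compute PT:
[[-28,  36,  70, 100],
 [-42,  54, 105, 150]]
Now row reduce the product.
R2 ← R2 − (3/2)·R1: [0, 0, 0, 0]
1 nonzero row, so rank(PT) = 1.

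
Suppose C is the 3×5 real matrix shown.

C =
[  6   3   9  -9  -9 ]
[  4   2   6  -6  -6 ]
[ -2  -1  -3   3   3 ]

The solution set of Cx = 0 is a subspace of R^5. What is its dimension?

Row reduce to echelon form.
R2 ← R2 − (2/3)·R1: [0, 0, 0, 0, 0]
R3 ← R3 + (1/3)·R1: [0, 0, 0, 0, 0]
1 nonzero row, so rank(C) = 1.
C has 5 columns; by rank–nullity, nullity = 5 − 1 = 4.

4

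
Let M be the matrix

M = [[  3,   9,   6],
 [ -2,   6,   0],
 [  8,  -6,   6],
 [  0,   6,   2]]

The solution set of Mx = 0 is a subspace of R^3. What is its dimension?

Row reduce to echelon form.
R2 ← R2 + (2/3)·R1: [0, 12, 4]
R3 ← R3 − (8/3)·R1: [0, -30, -10]
R3 ← R3 + (5/2)·R2: [0, 0, 0]
R4 ← R4 − (1/2)·R2: [0, 0, 0]
2 nonzero rows, so rank(M) = 2.
M has 3 columns; by rank–nullity, nullity = 3 − 2 = 1.

1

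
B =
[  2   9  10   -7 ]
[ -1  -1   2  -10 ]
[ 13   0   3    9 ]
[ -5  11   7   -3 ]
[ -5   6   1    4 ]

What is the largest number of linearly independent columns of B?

4

Row reduce to echelon form.
R2 ← R2 + (1/2)·R1: [0, 7/2, 7, -27/2]
R3 ← R3 − (13/2)·R1: [0, -117/2, -62, 109/2]
R4 ← R4 + (5/2)·R1: [0, 67/2, 32, -41/2]
R5 ← R5 + (5/2)·R1: [0, 57/2, 26, -27/2]
R3 ← R3 + (117/7)·R2: [0, 0, 55, -1198/7]
R4 ← R4 − (67/7)·R2: [0, 0, -35, 761/7]
R5 ← R5 − (57/7)·R2: [0, 0, -31, 675/7]
R4 ← R4 + (7/11)·R3: [0, 0, 0, -15/77]
R5 ← R5 + (31/55)·R3: [0, 0, 0, -13/385]
R5 ← R5 − (13/75)·R4: [0, 0, 0, 0]
Echelon form has 4 nonzero rows, so rank(B) = 4.
The rank gives the maximum number of linearly independent columns: 4.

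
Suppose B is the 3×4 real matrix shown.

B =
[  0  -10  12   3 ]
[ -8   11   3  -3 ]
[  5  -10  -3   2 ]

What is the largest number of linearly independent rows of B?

3

Row reduce to echelon form.
Swap R1 ↔ R2
R3 ← R3 + (5/8)·R1: [0, -25/8, -9/8, 1/8]
R3 ← R3 − (5/16)·R2: [0, 0, -39/8, -13/16]
Echelon form has 3 nonzero rows, so rank(B) = 3.
The rank gives the maximum number of linearly independent rows: 3.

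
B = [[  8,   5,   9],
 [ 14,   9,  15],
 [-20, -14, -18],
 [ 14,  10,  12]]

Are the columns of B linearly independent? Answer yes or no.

Row reduce B to echelon form.
R2 ← R2 − (7/4)·R1: [0, 1/4, -3/4]
R3 ← R3 + (5/2)·R1: [0, -3/2, 9/2]
R4 ← R4 − (7/4)·R1: [0, 5/4, -15/4]
R3 ← R3 + (6)·R2: [0, 0, 0]
R4 ← R4 − (5)·R2: [0, 0, 0]
2 pivots among 3 columns.
Only 2 < 3 pivot columns, so the columns are linearly dependent.

no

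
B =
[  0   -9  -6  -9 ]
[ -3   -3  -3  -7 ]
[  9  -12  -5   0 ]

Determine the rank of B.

Row reduce to echelon form.
Swap R1 ↔ R2
R3 ← R3 + (3)·R1: [0, -21, -14, -21]
R3 ← R3 − (7/3)·R2: [0, 0, 0, 0]
Echelon form has 2 nonzero rows, so rank(B) = 2.

2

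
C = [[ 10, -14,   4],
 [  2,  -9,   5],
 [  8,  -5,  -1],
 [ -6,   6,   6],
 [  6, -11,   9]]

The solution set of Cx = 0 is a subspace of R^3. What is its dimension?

Row reduce to echelon form.
R2 ← R2 − (1/5)·R1: [0, -31/5, 21/5]
R3 ← R3 − (4/5)·R1: [0, 31/5, -21/5]
R4 ← R4 + (3/5)·R1: [0, -12/5, 42/5]
R5 ← R5 − (3/5)·R1: [0, -13/5, 33/5]
R3 ← R3 + R2: [0, 0, 0]
R4 ← R4 − (12/31)·R2: [0, 0, 210/31]
R5 ← R5 − (13/31)·R2: [0, 0, 150/31]
Swap R3 ↔ R4
R5 ← R5 − (5/7)·R3: [0, 0, 0]
3 nonzero rows, so rank(C) = 3.
C has 3 columns; by rank–nullity, nullity = 3 − 3 = 0.

0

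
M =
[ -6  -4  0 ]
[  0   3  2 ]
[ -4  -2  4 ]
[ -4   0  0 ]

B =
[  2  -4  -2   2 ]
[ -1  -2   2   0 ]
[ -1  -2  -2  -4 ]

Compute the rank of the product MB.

First compute MB:
[[ -8,  32,   4, -12],
 [ -5, -10,   2,  -8],
 [-10,  12,  -4, -24],
 [ -8,  16,   8,  -8]]
Now row reduce the product.
R2 ← R2 − (5/8)·R1: [0, -30, -1/2, -1/2]
R3 ← R3 − (5/4)·R1: [0, -28, -9, -9]
R4 ← R4 − R1: [0, -16, 4, 4]
R3 ← R3 − (14/15)·R2: [0, 0, -128/15, -128/15]
R4 ← R4 − (8/15)·R2: [0, 0, 64/15, 64/15]
R4 ← R4 + (1/2)·R3: [0, 0, 0, 0]
3 nonzero rows, so rank(MB) = 3.

3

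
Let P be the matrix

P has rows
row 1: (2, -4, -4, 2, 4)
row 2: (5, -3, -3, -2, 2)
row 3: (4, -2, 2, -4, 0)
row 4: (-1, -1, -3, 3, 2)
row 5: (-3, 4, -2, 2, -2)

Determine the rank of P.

3

Row reduce to echelon form.
R2 ← R2 − (5/2)·R1: [0, 7, 7, -7, -8]
R3 ← R3 − (2)·R1: [0, 6, 10, -8, -8]
R4 ← R4 + (1/2)·R1: [0, -3, -5, 4, 4]
R5 ← R5 + (3/2)·R1: [0, -2, -8, 5, 4]
R3 ← R3 − (6/7)·R2: [0, 0, 4, -2, -8/7]
R4 ← R4 + (3/7)·R2: [0, 0, -2, 1, 4/7]
R5 ← R5 + (2/7)·R2: [0, 0, -6, 3, 12/7]
R4 ← R4 + (1/2)·R3: [0, 0, 0, 0, 0]
R5 ← R5 + (3/2)·R3: [0, 0, 0, 0, 0]
Echelon form has 3 nonzero rows, so rank(P) = 3.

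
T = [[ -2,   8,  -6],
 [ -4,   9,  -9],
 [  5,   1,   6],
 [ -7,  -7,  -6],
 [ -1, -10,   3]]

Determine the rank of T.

2

Row reduce to echelon form.
R2 ← R2 − (2)·R1: [0, -7, 3]
R3 ← R3 + (5/2)·R1: [0, 21, -9]
R4 ← R4 − (7/2)·R1: [0, -35, 15]
R5 ← R5 − (1/2)·R1: [0, -14, 6]
R3 ← R3 + (3)·R2: [0, 0, 0]
R4 ← R4 − (5)·R2: [0, 0, 0]
R5 ← R5 − (2)·R2: [0, 0, 0]
Echelon form has 2 nonzero rows, so rank(T) = 2.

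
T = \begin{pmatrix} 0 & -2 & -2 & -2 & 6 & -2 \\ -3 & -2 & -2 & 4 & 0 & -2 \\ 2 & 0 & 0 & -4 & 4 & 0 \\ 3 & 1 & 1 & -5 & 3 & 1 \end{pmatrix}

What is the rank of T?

Row reduce to echelon form.
Swap R1 ↔ R2
R3 ← R3 + (2/3)·R1: [0, -4/3, -4/3, -4/3, 4, -4/3]
R4 ← R4 + R1: [0, -1, -1, -1, 3, -1]
R3 ← R3 − (2/3)·R2: [0, 0, 0, 0, 0, 0]
R4 ← R4 − (1/2)·R2: [0, 0, 0, 0, 0, 0]
Echelon form has 2 nonzero rows, so rank(T) = 2.

2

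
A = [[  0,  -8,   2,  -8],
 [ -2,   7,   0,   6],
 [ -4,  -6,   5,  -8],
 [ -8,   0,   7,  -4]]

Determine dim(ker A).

2

Row reduce to echelon form.
Swap R1 ↔ R2
R3 ← R3 − (2)·R1: [0, -20, 5, -20]
R4 ← R4 − (4)·R1: [0, -28, 7, -28]
R3 ← R3 − (5/2)·R2: [0, 0, 0, 0]
R4 ← R4 − (7/2)·R2: [0, 0, 0, 0]
2 nonzero rows, so rank(A) = 2.
A has 4 columns; by rank–nullity, nullity = 4 − 2 = 2.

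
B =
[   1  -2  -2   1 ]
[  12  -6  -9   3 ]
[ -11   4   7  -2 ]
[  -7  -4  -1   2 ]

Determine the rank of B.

2

Row reduce to echelon form.
R2 ← R2 − (12)·R1: [0, 18, 15, -9]
R3 ← R3 + (11)·R1: [0, -18, -15, 9]
R4 ← R4 + (7)·R1: [0, -18, -15, 9]
R3 ← R3 + R2: [0, 0, 0, 0]
R4 ← R4 + R2: [0, 0, 0, 0]
Echelon form has 2 nonzero rows, so rank(B) = 2.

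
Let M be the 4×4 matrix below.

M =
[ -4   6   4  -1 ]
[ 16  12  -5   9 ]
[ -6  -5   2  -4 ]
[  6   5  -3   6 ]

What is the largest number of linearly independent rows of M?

Row reduce to echelon form.
R2 ← R2 + (4)·R1: [0, 36, 11, 5]
R3 ← R3 − (3/2)·R1: [0, -14, -4, -5/2]
R4 ← R4 + (3/2)·R1: [0, 14, 3, 9/2]
R3 ← R3 + (7/18)·R2: [0, 0, 5/18, -5/9]
R4 ← R4 − (7/18)·R2: [0, 0, -23/18, 23/9]
R4 ← R4 + (23/5)·R3: [0, 0, 0, 0]
Echelon form has 3 nonzero rows, so rank(M) = 3.
The rank gives the maximum number of linearly independent rows: 3.

3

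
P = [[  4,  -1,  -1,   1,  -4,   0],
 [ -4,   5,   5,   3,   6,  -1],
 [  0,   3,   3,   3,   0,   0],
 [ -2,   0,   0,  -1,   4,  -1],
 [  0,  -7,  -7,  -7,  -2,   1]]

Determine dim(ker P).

3

Row reduce to echelon form.
R2 ← R2 + R1: [0, 4, 4, 4, 2, -1]
R4 ← R4 + (1/2)·R1: [0, -1/2, -1/2, -1/2, 2, -1]
R3 ← R3 − (3/4)·R2: [0, 0, 0, 0, -3/2, 3/4]
R4 ← R4 + (1/8)·R2: [0, 0, 0, 0, 9/4, -9/8]
R5 ← R5 + (7/4)·R2: [0, 0, 0, 0, 3/2, -3/4]
R4 ← R4 + (3/2)·R3: [0, 0, 0, 0, 0, 0]
R5 ← R5 + R3: [0, 0, 0, 0, 0, 0]
3 nonzero rows, so rank(P) = 3.
P has 6 columns; by rank–nullity, nullity = 6 − 3 = 3.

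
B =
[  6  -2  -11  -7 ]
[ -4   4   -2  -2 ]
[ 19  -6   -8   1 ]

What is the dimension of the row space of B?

Row reduce to echelon form.
R2 ← R2 + (2/3)·R1: [0, 8/3, -28/3, -20/3]
R3 ← R3 − (19/6)·R1: [0, 1/3, 161/6, 139/6]
R3 ← R3 − (1/8)·R2: [0, 0, 28, 24]
Echelon form has 3 nonzero rows, so rank(B) = 3.
The row space has dimension equal to the rank: 3.

3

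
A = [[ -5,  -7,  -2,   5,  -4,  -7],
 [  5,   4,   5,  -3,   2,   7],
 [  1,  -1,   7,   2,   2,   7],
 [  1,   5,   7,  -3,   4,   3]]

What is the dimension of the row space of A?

Row reduce to echelon form.
R2 ← R2 + R1: [0, -3, 3, 2, -2, 0]
R3 ← R3 + (1/5)·R1: [0, -12/5, 33/5, 3, 6/5, 28/5]
R4 ← R4 + (1/5)·R1: [0, 18/5, 33/5, -2, 16/5, 8/5]
R3 ← R3 − (4/5)·R2: [0, 0, 21/5, 7/5, 14/5, 28/5]
R4 ← R4 + (6/5)·R2: [0, 0, 51/5, 2/5, 4/5, 8/5]
R4 ← R4 − (17/7)·R3: [0, 0, 0, -3, -6, -12]
Echelon form has 4 nonzero rows, so rank(A) = 4.
The row space has dimension equal to the rank: 4.

4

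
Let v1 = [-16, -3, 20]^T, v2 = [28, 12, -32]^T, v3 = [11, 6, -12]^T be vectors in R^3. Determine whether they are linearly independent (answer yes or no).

no

Form the matrix with these vectors as rows and row reduce.
R2 ← R2 + (7/4)·R1: [0, 27/4, 3]
R3 ← R3 + (11/16)·R1: [0, 63/16, 7/4]
R3 ← R3 − (7/12)·R2: [0, 0, 0]
2 nonzero rows, so the 3 vectors span a space of dimension 2.
Since 2 < 3, the vectors are linearly dependent.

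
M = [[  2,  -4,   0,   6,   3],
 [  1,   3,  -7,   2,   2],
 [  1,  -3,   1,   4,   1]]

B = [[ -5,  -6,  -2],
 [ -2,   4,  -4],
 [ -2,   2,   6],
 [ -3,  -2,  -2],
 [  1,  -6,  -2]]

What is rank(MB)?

First compute MB:
[[-17, -58,  -6],
 [ -1, -24, -64],
 [-12, -30,   6]]
Now row reduce the product.
R2 ← R2 − (1/17)·R1: [0, -350/17, -1082/17]
R3 ← R3 − (12/17)·R1: [0, 186/17, 174/17]
R3 ← R3 + (93/175)·R2: [0, 0, -4128/175]
3 nonzero rows, so rank(MB) = 3.

3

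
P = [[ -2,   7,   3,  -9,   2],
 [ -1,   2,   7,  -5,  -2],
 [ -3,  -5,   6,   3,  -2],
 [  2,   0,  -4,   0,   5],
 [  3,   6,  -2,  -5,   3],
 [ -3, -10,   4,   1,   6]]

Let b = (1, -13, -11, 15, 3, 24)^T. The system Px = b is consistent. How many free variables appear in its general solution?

0

Row reduce the augmented matrix [P | b].
R2 ← R2 − (1/2)·R1: [0, -3/2, 11/2, -1/2, -3, -27/2]
R3 ← R3 − (3/2)·R1: [0, -31/2, 3/2, 33/2, -5, -25/2]
R4 ← R4 + R1: [0, 7, -1, -9, 7, 16]
R5 ← R5 + (3/2)·R1: [0, 33/2, 5/2, -37/2, 6, 9/2]
R6 ← R6 − (3/2)·R1: [0, -41/2, -1/2, 29/2, 3, 45/2]
R3 ← R3 − (31/3)·R2: [0, 0, -166/3, 65/3, 26, 127]
R4 ← R4 + (14/3)·R2: [0, 0, 74/3, -34/3, -7, -47]
R5 ← R5 + (11)·R2: [0, 0, 63, -24, -27, -144]
R6 ← R6 − (41/3)·R2: [0, 0, -227/3, 64/3, 44, 207]
R4 ← R4 + (37/83)·R3: [0, 0, 0, -139/83, 381/83, 798/83]
R5 ← R5 + (189/166)·R3: [0, 0, 0, 111/166, 216/83, 99/166]
R6 ← R6 − (227/166)·R3: [0, 0, 0, -1377/166, 701/83, 5533/166]
R5 ← R5 + (111/278)·R4: [0, 0, 0, 0, 1233/278, 1233/278]
R6 ← R6 − (1377/278)·R4: [0, 0, 0, 0, -3973/278, -3973/278]
R6 ← R6 + (29/9)·R5: [0, 0, 0, 0, 0, 0]
The echelon form has 5 nonzero rows, and every pivot lies in the first 5 columns, so rank(P) = rank([P|b]) = 5.
The system is consistent.
Free variables = (unknowns) − (rank) = 5 − 5 = 0.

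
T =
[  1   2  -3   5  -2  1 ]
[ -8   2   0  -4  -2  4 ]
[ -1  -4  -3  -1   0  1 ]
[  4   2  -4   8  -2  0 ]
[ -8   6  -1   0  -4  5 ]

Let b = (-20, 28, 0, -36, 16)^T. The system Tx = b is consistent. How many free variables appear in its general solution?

Row reduce the augmented matrix [T | b].
R2 ← R2 + (8)·R1: [0, 18, -24, 36, -18, 12, -132]
R3 ← R3 + R1: [0, -2, -6, 4, -2, 2, -20]
R4 ← R4 − (4)·R1: [0, -6, 8, -12, 6, -4, 44]
R5 ← R5 + (8)·R1: [0, 22, -25, 40, -20, 13, -144]
R3 ← R3 + (1/9)·R2: [0, 0, -26/3, 8, -4, 10/3, -104/3]
R4 ← R4 + (1/3)·R2: [0, 0, 0, 0, 0, 0, 0]
R5 ← R5 − (11/9)·R2: [0, 0, 13/3, -4, 2, -5/3, 52/3]
R5 ← R5 + (1/2)·R3: [0, 0, 0, 0, 0, 0, 0]
The echelon form has 3 nonzero rows, and every pivot lies in the first 6 columns, so rank(T) = rank([T|b]) = 3.
The system is consistent.
Free variables = (unknowns) − (rank) = 6 − 3 = 3.

3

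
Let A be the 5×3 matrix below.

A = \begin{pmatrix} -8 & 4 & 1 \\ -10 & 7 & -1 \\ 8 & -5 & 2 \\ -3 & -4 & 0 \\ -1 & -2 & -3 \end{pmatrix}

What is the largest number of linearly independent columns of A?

Row reduce to echelon form.
R2 ← R2 − (5/4)·R1: [0, 2, -9/4]
R3 ← R3 + R1: [0, -1, 3]
R4 ← R4 − (3/8)·R1: [0, -11/2, -3/8]
R5 ← R5 − (1/8)·R1: [0, -5/2, -25/8]
R3 ← R3 + (1/2)·R2: [0, 0, 15/8]
R4 ← R4 + (11/4)·R2: [0, 0, -105/16]
R5 ← R5 + (5/4)·R2: [0, 0, -95/16]
R4 ← R4 + (7/2)·R3: [0, 0, 0]
R5 ← R5 + (19/6)·R3: [0, 0, 0]
Echelon form has 3 nonzero rows, so rank(A) = 3.
The rank gives the maximum number of linearly independent columns: 3.

3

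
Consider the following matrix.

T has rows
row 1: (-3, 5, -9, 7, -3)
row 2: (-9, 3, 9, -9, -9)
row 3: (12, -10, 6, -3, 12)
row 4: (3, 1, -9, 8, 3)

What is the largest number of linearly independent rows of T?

Row reduce to echelon form.
R2 ← R2 − (3)·R1: [0, -12, 36, -30, 0]
R3 ← R3 + (4)·R1: [0, 10, -30, 25, 0]
R4 ← R4 + R1: [0, 6, -18, 15, 0]
R3 ← R3 + (5/6)·R2: [0, 0, 0, 0, 0]
R4 ← R4 + (1/2)·R2: [0, 0, 0, 0, 0]
Echelon form has 2 nonzero rows, so rank(T) = 2.
The rank gives the maximum number of linearly independent rows: 2.

2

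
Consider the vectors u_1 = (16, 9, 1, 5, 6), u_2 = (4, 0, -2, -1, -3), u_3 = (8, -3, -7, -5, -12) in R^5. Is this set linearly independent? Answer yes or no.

Form the matrix with these vectors as rows and row reduce.
R2 ← R2 − (1/4)·R1: [0, -9/4, -9/4, -9/4, -9/2]
R3 ← R3 − (1/2)·R1: [0, -15/2, -15/2, -15/2, -15]
R3 ← R3 − (10/3)·R2: [0, 0, 0, 0, 0]
2 nonzero rows, so the 3 vectors span a space of dimension 2.
Since 2 < 3, the vectors are linearly dependent.

no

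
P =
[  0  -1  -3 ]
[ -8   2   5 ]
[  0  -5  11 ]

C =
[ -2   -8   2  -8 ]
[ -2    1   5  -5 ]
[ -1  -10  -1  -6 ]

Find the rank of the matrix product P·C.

First compute PC:
[[  5,  29,  -2,  23],
 [  7,  16, -11,  24],
 [ -1, -115, -36, -41]]
Now row reduce the product.
R2 ← R2 − (7/5)·R1: [0, -123/5, -41/5, -41/5]
R3 ← R3 + (1/5)·R1: [0, -546/5, -182/5, -182/5]
R3 ← R3 − (182/41)·R2: [0, 0, 0, 0]
2 nonzero rows, so rank(PC) = 2.

2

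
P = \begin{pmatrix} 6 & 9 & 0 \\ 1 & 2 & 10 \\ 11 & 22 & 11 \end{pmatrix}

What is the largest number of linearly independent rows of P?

Row reduce to echelon form.
R2 ← R2 − (1/6)·R1: [0, 1/2, 10]
R3 ← R3 − (11/6)·R1: [0, 11/2, 11]
R3 ← R3 − (11)·R2: [0, 0, -99]
Echelon form has 3 nonzero rows, so rank(P) = 3.
The rank gives the maximum number of linearly independent rows: 3.

3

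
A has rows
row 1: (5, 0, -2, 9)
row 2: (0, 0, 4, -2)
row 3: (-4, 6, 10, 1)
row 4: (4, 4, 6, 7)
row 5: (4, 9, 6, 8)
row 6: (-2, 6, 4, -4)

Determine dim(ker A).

Row reduce to echelon form.
R3 ← R3 + (4/5)·R1: [0, 6, 42/5, 41/5]
R4 ← R4 − (4/5)·R1: [0, 4, 38/5, -1/5]
R5 ← R5 − (4/5)·R1: [0, 9, 38/5, 4/5]
R6 ← R6 + (2/5)·R1: [0, 6, 16/5, -2/5]
Swap R2 ↔ R3
R4 ← R4 − (2/3)·R2: [0, 0, 2, -17/3]
R5 ← R5 − (3/2)·R2: [0, 0, -5, -23/2]
R6 ← R6 − R2: [0, 0, -26/5, -43/5]
R4 ← R4 − (1/2)·R3: [0, 0, 0, -14/3]
R5 ← R5 + (5/4)·R3: [0, 0, 0, -14]
R6 ← R6 + (13/10)·R3: [0, 0, 0, -56/5]
R5 ← R5 − (3)·R4: [0, 0, 0, 0]
R6 ← R6 − (12/5)·R4: [0, 0, 0, 0]
4 nonzero rows, so rank(A) = 4.
A has 4 columns; by rank–nullity, nullity = 4 − 4 = 0.

0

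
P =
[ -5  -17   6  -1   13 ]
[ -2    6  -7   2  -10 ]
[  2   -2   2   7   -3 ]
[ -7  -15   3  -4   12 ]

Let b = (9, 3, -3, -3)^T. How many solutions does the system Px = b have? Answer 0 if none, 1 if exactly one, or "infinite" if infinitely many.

0

Row reduce the augmented matrix [P | b].
R2 ← R2 − (2/5)·R1: [0, 64/5, -47/5, 12/5, -76/5, -3/5]
R3 ← R3 + (2/5)·R1: [0, -44/5, 22/5, 33/5, 11/5, 3/5]
R4 ← R4 − (7/5)·R1: [0, 44/5, -27/5, -13/5, -31/5, -78/5]
R3 ← R3 + (11/16)·R2: [0, 0, -33/16, 33/4, -33/4, 3/16]
R4 ← R4 − (11/16)·R2: [0, 0, 17/16, -17/4, 17/4, -243/16]
R4 ← R4 + (17/33)·R3: [0, 0, 0, 0, 0, -166/11]
The echelon form has 4 nonzero rows; the last pivot sits in the augmented column, so rank(P) = 3 but rank([P|b]) = 4.
Since the ranks differ, the system is inconsistent.
It has no solutions.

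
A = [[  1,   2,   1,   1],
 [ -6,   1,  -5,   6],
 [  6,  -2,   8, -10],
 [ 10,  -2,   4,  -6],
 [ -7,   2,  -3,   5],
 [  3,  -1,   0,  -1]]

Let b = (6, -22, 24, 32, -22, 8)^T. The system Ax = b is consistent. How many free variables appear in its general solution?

1

Row reduce the augmented matrix [A | b].
R2 ← R2 + (6)·R1: [0, 13, 1, 12, 14]
R3 ← R3 − (6)·R1: [0, -14, 2, -16, -12]
R4 ← R4 − (10)·R1: [0, -22, -6, -16, -28]
R5 ← R5 + (7)·R1: [0, 16, 4, 12, 20]
R6 ← R6 − (3)·R1: [0, -7, -3, -4, -10]
R3 ← R3 + (14/13)·R2: [0, 0, 40/13, -40/13, 40/13]
R4 ← R4 + (22/13)·R2: [0, 0, -56/13, 56/13, -56/13]
R5 ← R5 − (16/13)·R2: [0, 0, 36/13, -36/13, 36/13]
R6 ← R6 + (7/13)·R2: [0, 0, -32/13, 32/13, -32/13]
R4 ← R4 + (7/5)·R3: [0, 0, 0, 0, 0]
R5 ← R5 − (9/10)·R3: [0, 0, 0, 0, 0]
R6 ← R6 + (4/5)·R3: [0, 0, 0, 0, 0]
The echelon form has 3 nonzero rows, and every pivot lies in the first 4 columns, so rank(A) = rank([A|b]) = 3.
The system is consistent.
Free variables = (unknowns) − (rank) = 4 − 3 = 1.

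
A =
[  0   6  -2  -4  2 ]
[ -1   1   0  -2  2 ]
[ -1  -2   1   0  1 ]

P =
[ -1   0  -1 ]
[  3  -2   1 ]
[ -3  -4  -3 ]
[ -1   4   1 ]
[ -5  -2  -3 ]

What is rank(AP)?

First compute AP:
[[ 18, -24,   2],
 [ -4, -14,  -6],
 [-13,  -2,  -7]]
Now row reduce the product.
R2 ← R2 + (2/9)·R1: [0, -58/3, -50/9]
R3 ← R3 + (13/18)·R1: [0, -58/3, -50/9]
R3 ← R3 − R2: [0, 0, 0]
2 nonzero rows, so rank(AP) = 2.

2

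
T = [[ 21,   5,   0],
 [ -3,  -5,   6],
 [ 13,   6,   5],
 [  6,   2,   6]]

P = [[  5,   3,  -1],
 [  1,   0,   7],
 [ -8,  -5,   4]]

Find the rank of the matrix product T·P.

First compute TP:
[[110,  63,  14],
 [-68, -39,  -8],
 [ 31,  14,  49],
 [-16, -12,  32]]
Now row reduce the product.
R2 ← R2 + (34/55)·R1: [0, -3/55, 36/55]
R3 ← R3 − (31/110)·R1: [0, -413/110, 2478/55]
R4 ← R4 + (8/55)·R1: [0, -156/55, 1872/55]
R3 ← R3 − (413/6)·R2: [0, 0, 0]
R4 ← R4 − (52)·R2: [0, 0, 0]
2 nonzero rows, so rank(TP) = 2.

2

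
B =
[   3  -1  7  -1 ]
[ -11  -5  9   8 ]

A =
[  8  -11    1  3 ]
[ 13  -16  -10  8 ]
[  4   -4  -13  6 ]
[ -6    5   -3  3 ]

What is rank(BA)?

2

First compute BA:
[[ 45, -50, -75,  40],
 [-165, 205, -102,   5]]
Now row reduce the product.
R2 ← R2 + (11/3)·R1: [0, 65/3, -377, 455/3]
2 nonzero rows, so rank(BA) = 2.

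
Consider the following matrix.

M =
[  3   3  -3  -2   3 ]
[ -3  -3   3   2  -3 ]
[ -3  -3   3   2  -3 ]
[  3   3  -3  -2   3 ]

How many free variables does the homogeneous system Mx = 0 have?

4

Row reduce to echelon form.
R2 ← R2 + R1: [0, 0, 0, 0, 0]
R3 ← R3 + R1: [0, 0, 0, 0, 0]
R4 ← R4 − R1: [0, 0, 0, 0, 0]
1 nonzero row, so rank(M) = 1.
M has 5 columns; by rank–nullity, nullity = 5 − 1 = 4.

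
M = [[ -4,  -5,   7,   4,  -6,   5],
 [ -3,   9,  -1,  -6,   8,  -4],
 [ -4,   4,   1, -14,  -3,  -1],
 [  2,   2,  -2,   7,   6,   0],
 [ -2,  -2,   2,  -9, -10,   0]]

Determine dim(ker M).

Row reduce to echelon form.
R2 ← R2 − (3/4)·R1: [0, 51/4, -25/4, -9, 25/2, -31/4]
R3 ← R3 − R1: [0, 9, -6, -18, 3, -6]
R4 ← R4 + (1/2)·R1: [0, -1/2, 3/2, 9, 3, 5/2]
R5 ← R5 − (1/2)·R1: [0, 1/2, -3/2, -11, -7, -5/2]
R3 ← R3 − (12/17)·R2: [0, 0, -27/17, -198/17, -99/17, -9/17]
R4 ← R4 + (2/51)·R2: [0, 0, 64/51, 147/17, 178/51, 112/51]
R5 ← R5 − (2/51)·R2: [0, 0, -64/51, -181/17, -382/51, -112/51]
R4 ← R4 + (64/81)·R3: [0, 0, 0, -5/9, -10/9, 16/9]
R5 ← R5 − (64/81)·R3: [0, 0, 0, -13/9, -26/9, -16/9]
R5 ← R5 − (13/5)·R4: [0, 0, 0, 0, 0, -32/5]
5 nonzero rows, so rank(M) = 5.
M has 6 columns; by rank–nullity, nullity = 6 − 5 = 1.

1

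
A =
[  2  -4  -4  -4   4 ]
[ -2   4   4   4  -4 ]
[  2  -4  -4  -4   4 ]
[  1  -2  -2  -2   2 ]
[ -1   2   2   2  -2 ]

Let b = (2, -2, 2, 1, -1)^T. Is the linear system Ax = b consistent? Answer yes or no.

Row reduce the augmented matrix [A | b].
R2 ← R2 + R1: [0, 0, 0, 0, 0, 0]
R3 ← R3 − R1: [0, 0, 0, 0, 0, 0]
R4 ← R4 − (1/2)·R1: [0, 0, 0, 0, 0, 0]
R5 ← R5 + (1/2)·R1: [0, 0, 0, 0, 0, 0]
The echelon form has 1 nonzero rows, and every pivot lies in the first 5 columns, so rank(A) = rank([A|b]) = 1.
The system is consistent.

yes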